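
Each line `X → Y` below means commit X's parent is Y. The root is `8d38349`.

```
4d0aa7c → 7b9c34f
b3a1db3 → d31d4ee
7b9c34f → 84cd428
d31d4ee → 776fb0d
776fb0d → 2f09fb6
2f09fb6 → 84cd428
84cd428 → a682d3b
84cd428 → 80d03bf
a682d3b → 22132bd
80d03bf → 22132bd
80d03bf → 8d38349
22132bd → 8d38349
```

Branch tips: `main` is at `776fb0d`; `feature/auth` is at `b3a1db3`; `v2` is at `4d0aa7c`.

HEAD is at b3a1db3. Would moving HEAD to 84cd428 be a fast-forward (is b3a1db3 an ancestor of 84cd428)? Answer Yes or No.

A fast-forward from b3a1db3 to 84cd428 is possible iff b3a1db3 is an ancestor of 84cd428.
Ancestors of 84cd428: {22132bd, 80d03bf, 84cd428, 8d38349, a682d3b}.
b3a1db3 is not among them, so fast-forward is not possible.

No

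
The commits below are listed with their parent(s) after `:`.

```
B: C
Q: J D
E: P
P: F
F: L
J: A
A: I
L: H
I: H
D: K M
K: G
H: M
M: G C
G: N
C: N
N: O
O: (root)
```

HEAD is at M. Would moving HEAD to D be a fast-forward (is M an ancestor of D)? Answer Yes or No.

Yes

A fast-forward from M to D is possible iff M is an ancestor of D.
Ancestors of D: {C, D, G, K, M, N, O}.
M is among them, so fast-forward is possible.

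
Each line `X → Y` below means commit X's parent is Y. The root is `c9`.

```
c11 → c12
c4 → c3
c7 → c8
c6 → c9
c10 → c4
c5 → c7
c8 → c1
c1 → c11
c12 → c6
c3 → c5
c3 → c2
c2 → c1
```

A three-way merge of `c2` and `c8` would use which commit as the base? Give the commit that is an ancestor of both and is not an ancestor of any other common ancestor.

Ancestors of c2: {c1, c11, c12, c2, c6, c9}.
Ancestors of c8: {c1, c11, c12, c6, c8, c9}.
Common ancestors: {c1, c11, c12, c6, c9}.
Among these, c1 is not an ancestor of any other common ancestor — it is the merge base.

c1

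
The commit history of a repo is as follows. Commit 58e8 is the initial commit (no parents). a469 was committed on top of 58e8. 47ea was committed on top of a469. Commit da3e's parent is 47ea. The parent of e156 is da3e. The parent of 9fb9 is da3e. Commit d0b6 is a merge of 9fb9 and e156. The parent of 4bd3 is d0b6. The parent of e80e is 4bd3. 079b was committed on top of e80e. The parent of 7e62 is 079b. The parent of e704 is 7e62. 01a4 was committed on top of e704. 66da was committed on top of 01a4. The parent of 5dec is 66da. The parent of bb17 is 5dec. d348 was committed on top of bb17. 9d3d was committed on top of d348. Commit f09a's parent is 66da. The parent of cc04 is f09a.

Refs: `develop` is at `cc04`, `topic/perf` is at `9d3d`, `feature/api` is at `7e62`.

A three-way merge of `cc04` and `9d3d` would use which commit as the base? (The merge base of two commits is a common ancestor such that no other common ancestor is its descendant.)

66da

Ancestors of cc04: {01a4, 079b, 47ea, 4bd3, 58e8, 66da, 7e62, 9fb9, a469, cc04, d0b6, da3e, e156, e704, e80e, f09a}.
Ancestors of 9d3d: {01a4, 079b, 47ea, 4bd3, 58e8, 5dec, 66da, 7e62, 9d3d, 9fb9, a469, bb17, d0b6, d348, da3e, e156, e704, e80e}.
Common ancestors: {01a4, 079b, 47ea, 4bd3, 58e8, 66da, 7e62, 9fb9, a469, d0b6, da3e, e156, e704, e80e}.
Among these, 66da is not an ancestor of any other common ancestor — it is the merge base.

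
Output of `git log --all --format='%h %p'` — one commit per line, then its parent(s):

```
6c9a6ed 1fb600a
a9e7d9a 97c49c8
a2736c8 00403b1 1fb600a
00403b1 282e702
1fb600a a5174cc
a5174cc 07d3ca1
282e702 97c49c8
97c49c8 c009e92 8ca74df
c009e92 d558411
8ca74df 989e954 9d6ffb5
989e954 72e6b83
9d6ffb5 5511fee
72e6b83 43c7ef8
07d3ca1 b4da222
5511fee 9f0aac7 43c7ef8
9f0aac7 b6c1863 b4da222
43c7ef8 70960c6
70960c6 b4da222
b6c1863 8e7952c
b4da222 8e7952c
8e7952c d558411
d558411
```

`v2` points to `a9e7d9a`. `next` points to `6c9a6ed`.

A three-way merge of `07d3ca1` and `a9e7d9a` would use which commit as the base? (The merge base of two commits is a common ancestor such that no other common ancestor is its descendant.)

b4da222

Ancestors of 07d3ca1: {07d3ca1, 8e7952c, b4da222, d558411}.
Ancestors of a9e7d9a: {43c7ef8, 5511fee, 70960c6, 72e6b83, 8ca74df, 8e7952c, 97c49c8, 989e954, 9d6ffb5, 9f0aac7, a9e7d9a, b4da222, b6c1863, c009e92, d558411}.
Common ancestors: {8e7952c, b4da222, d558411}.
Among these, b4da222 is not an ancestor of any other common ancestor — it is the merge base.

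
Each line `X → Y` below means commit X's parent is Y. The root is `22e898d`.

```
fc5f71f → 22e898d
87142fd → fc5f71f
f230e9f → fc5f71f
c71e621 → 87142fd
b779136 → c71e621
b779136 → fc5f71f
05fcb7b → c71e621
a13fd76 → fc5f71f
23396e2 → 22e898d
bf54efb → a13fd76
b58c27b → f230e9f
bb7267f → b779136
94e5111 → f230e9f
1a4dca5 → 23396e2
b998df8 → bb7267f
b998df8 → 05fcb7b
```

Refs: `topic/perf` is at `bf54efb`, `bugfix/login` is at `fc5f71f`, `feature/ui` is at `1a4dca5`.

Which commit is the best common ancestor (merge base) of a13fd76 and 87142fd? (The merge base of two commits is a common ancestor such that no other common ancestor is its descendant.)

Ancestors of a13fd76: {22e898d, a13fd76, fc5f71f}.
Ancestors of 87142fd: {22e898d, 87142fd, fc5f71f}.
Common ancestors: {22e898d, fc5f71f}.
Among these, fc5f71f is not an ancestor of any other common ancestor — it is the merge base.

fc5f71f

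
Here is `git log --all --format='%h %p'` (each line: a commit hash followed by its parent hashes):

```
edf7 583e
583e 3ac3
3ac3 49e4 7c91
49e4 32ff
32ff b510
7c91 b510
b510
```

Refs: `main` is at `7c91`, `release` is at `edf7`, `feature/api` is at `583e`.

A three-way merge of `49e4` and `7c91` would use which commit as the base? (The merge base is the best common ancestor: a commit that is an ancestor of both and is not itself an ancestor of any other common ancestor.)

b510

Ancestors of 49e4: {32ff, 49e4, b510}.
Ancestors of 7c91: {7c91, b510}.
Common ancestors: {b510}.
The only common ancestor is b510, so it is the merge base.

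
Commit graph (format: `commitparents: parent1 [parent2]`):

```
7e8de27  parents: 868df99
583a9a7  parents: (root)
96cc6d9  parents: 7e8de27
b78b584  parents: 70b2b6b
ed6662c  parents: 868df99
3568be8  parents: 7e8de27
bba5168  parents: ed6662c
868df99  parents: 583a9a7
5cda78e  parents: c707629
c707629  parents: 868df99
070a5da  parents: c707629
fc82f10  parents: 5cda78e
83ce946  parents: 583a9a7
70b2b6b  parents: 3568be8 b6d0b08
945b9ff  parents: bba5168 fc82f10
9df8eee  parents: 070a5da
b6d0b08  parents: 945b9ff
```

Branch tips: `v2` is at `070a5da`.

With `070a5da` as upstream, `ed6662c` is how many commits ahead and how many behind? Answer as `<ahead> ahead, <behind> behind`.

Reachable from ed6662c: {583a9a7, 868df99, ed6662c}.
Reachable from 070a5da: {070a5da, 583a9a7, 868df99, c707629}.
Only in ed6662c's history (ahead): {ed6662c} — 1.
Only in 070a5da's history (behind): {070a5da, c707629} — 2.

1 ahead, 2 behind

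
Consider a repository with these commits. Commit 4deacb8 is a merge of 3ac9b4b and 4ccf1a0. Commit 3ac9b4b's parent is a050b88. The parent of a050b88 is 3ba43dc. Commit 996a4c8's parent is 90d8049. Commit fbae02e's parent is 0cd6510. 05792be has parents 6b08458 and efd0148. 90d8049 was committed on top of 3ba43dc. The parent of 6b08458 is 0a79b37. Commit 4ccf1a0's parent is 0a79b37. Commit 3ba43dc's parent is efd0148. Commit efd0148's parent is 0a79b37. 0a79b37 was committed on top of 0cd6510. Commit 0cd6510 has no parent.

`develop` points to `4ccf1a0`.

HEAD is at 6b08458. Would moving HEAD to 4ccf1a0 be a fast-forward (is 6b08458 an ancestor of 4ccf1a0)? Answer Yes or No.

A fast-forward from 6b08458 to 4ccf1a0 is possible iff 6b08458 is an ancestor of 4ccf1a0.
Ancestors of 4ccf1a0: {0a79b37, 0cd6510, 4ccf1a0}.
6b08458 is not among them, so fast-forward is not possible.

No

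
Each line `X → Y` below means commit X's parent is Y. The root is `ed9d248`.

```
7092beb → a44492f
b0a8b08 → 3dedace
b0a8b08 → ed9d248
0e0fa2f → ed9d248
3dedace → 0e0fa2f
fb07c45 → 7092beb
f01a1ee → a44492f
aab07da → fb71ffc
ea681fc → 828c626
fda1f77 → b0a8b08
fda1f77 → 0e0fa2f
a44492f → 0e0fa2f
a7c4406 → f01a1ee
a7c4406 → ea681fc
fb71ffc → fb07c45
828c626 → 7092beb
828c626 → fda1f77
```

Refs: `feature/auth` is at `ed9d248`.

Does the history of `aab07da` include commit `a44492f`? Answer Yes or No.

Yes

Ancestors of aab07da (commits reachable by following parents): {0e0fa2f, 7092beb, a44492f, aab07da, ed9d248, fb07c45, fb71ffc}.
a44492f is in that set, so it is an ancestor of aab07da.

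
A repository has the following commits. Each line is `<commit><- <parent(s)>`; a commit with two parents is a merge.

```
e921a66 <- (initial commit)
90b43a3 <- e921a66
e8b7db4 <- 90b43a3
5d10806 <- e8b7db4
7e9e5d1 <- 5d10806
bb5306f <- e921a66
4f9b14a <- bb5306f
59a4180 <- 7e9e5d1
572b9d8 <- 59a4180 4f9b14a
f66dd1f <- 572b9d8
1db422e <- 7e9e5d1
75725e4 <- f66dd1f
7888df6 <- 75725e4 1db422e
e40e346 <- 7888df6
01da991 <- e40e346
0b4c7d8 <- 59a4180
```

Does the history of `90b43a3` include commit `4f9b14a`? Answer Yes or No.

Ancestors of 90b43a3: {90b43a3, e921a66}.
4f9b14a is not in that set, so it is not an ancestor of 90b43a3.

No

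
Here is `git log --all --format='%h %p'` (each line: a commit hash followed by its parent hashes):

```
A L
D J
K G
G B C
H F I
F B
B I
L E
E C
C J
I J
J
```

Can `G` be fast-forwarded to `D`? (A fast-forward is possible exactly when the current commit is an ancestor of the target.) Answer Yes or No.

A fast-forward from G to D is possible iff G is an ancestor of D.
Ancestors of D: {D, J}.
G is not among them, so fast-forward is not possible.

No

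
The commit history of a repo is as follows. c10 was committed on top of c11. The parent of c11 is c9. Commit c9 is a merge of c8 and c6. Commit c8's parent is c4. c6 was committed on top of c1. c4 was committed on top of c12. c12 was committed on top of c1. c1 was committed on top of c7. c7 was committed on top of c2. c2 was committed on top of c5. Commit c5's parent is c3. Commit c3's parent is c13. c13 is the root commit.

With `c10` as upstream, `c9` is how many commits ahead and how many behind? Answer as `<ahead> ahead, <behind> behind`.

Reachable from c9: {c1, c12, c13, c2, c3, c4, c5, c6, c7, c8, c9}.
Reachable from c10: {c1, c10, c11, c12, c13, c2, c3, c4, c5, c6, c7, c8, c9}.
Only in c9's history (ahead): {} — 0.
Only in c10's history (behind): {c10, c11} — 2.

0 ahead, 2 behind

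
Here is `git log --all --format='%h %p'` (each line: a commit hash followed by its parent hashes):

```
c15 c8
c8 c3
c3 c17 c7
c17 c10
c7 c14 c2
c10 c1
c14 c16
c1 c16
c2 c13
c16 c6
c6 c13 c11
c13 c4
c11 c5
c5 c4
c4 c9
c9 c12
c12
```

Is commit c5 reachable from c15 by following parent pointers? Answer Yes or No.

Yes

Ancestors of c15 (commits reachable by following parents): {c1, c10, c11, c12, c13, c14, c15, c16, c17, c2, c3, c4, c5, c6, c7, c8, c9}.
c5 is in that set, so it is an ancestor of c15.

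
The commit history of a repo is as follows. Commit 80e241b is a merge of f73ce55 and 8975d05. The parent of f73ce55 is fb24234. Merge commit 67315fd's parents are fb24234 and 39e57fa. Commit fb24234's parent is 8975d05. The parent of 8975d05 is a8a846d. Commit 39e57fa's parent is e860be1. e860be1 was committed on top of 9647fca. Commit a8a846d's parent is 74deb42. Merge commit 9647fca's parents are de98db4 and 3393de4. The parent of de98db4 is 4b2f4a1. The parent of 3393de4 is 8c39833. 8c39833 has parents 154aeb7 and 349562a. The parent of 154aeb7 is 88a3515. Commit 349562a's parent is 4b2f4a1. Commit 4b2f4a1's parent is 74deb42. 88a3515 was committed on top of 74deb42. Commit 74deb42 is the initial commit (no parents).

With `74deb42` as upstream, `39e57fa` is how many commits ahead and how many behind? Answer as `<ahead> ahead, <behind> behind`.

Reachable from 39e57fa: {154aeb7, 3393de4, 349562a, 39e57fa, 4b2f4a1, 74deb42, 88a3515, 8c39833, 9647fca, de98db4, e860be1}.
Reachable from 74deb42: {74deb42}.
Only in 39e57fa's history (ahead): {154aeb7, 3393de4, 349562a, 39e57fa, 4b2f4a1, 88a3515, 8c39833, 9647fca, de98db4, e860be1} — 10.
Only in 74deb42's history (behind): {} — 0.

10 ahead, 0 behind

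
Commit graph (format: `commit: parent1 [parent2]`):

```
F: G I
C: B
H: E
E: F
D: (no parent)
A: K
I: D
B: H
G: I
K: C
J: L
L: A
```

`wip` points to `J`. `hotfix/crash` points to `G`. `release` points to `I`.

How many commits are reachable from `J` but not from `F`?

Reachable from J: {A, B, C, D, E, F, G, H, I, J, K, L}.
Reachable from F: {D, F, G, I}.
In J's history but not F's: {A, B, C, E, H, J, K, L} — 8 commits.

8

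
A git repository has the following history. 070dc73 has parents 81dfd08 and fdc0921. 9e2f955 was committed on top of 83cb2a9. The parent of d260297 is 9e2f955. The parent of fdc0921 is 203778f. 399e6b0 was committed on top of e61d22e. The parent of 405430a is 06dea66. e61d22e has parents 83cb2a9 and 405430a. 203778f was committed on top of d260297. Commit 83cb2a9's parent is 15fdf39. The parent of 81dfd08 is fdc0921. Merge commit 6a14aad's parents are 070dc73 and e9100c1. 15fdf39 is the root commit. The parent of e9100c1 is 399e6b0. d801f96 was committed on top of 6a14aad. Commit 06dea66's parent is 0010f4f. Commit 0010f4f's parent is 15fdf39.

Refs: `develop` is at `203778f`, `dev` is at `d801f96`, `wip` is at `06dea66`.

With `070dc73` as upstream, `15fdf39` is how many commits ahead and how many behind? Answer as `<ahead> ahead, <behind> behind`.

0 ahead, 7 behind

Reachable from 15fdf39: {15fdf39}.
Reachable from 070dc73: {070dc73, 15fdf39, 203778f, 81dfd08, 83cb2a9, 9e2f955, d260297, fdc0921}.
Only in 15fdf39's history (ahead): {} — 0.
Only in 070dc73's history (behind): {070dc73, 203778f, 81dfd08, 83cb2a9, 9e2f955, d260297, fdc0921} — 7.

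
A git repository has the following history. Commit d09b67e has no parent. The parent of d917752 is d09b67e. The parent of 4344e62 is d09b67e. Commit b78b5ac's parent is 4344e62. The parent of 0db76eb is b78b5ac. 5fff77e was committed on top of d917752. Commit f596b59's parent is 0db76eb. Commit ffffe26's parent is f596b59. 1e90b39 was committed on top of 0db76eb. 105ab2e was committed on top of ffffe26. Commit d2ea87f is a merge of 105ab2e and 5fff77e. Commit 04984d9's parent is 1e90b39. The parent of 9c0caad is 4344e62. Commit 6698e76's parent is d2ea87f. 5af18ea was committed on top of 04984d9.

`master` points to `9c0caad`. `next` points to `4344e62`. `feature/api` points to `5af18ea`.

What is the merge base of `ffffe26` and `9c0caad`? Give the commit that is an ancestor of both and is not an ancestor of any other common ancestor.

Ancestors of ffffe26: {0db76eb, 4344e62, b78b5ac, d09b67e, f596b59, ffffe26}.
Ancestors of 9c0caad: {4344e62, 9c0caad, d09b67e}.
Common ancestors: {4344e62, d09b67e}.
Among these, 4344e62 is not an ancestor of any other common ancestor — it is the merge base.

4344e62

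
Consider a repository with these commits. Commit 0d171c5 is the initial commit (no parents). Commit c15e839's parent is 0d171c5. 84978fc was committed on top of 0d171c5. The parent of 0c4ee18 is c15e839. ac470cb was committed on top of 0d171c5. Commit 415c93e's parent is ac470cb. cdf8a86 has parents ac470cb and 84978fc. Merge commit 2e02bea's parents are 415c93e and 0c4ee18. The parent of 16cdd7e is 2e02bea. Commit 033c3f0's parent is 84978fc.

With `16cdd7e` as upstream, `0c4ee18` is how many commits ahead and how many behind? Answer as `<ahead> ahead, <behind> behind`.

0 ahead, 4 behind

Reachable from 0c4ee18: {0c4ee18, 0d171c5, c15e839}.
Reachable from 16cdd7e: {0c4ee18, 0d171c5, 16cdd7e, 2e02bea, 415c93e, ac470cb, c15e839}.
Only in 0c4ee18's history (ahead): {} — 0.
Only in 16cdd7e's history (behind): {16cdd7e, 2e02bea, 415c93e, ac470cb} — 4.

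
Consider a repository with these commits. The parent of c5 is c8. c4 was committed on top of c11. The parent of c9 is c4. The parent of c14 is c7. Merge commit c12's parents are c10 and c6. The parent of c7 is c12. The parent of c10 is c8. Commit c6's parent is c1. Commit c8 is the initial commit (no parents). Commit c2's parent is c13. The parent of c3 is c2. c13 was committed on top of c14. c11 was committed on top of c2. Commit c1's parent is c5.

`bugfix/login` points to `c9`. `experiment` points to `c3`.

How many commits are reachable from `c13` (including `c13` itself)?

Walking parent pointers from c13: reachable set = {c1, c10, c12, c13, c14, c5, c6, c7, c8}.
That is 9 commits.

9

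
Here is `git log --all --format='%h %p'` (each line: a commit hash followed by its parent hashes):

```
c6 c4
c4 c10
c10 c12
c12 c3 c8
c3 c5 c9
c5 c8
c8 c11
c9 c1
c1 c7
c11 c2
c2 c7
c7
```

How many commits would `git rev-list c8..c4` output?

7

Reachable from c4: {c1, c10, c11, c12, c2, c3, c4, c5, c7, c8, c9}.
Reachable from c8: {c11, c2, c7, c8}.
In c4's history but not c8's: {c1, c10, c12, c3, c4, c5, c9} — 7 commits.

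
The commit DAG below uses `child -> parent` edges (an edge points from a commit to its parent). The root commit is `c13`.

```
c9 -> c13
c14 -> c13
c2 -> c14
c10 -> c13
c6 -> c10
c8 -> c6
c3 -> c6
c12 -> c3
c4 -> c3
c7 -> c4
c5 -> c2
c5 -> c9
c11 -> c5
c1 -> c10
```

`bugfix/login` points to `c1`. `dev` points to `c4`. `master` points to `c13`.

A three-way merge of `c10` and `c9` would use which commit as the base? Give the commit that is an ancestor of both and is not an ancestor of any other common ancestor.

c13

Ancestors of c10: {c10, c13}.
Ancestors of c9: {c13, c9}.
Common ancestors: {c13}.
The only common ancestor is c13, so it is the merge base.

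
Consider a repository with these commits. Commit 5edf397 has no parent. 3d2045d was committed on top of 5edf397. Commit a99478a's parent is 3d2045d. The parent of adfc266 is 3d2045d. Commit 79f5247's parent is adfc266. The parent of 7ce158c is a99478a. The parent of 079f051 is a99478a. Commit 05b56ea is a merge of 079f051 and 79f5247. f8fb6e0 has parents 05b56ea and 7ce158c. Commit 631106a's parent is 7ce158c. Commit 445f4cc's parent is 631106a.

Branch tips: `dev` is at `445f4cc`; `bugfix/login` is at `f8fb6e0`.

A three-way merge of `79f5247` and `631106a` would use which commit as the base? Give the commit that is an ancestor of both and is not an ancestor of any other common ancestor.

3d2045d

Ancestors of 79f5247: {3d2045d, 5edf397, 79f5247, adfc266}.
Ancestors of 631106a: {3d2045d, 5edf397, 631106a, 7ce158c, a99478a}.
Common ancestors: {3d2045d, 5edf397}.
Among these, 3d2045d is not an ancestor of any other common ancestor — it is the merge base.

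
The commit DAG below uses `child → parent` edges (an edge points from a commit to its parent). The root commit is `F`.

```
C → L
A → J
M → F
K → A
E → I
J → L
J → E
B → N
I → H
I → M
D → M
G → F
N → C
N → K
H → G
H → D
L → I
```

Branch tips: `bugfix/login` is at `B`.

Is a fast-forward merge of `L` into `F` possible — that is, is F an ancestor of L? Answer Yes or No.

A fast-forward from F to L is possible iff F is an ancestor of L.
Ancestors of L: {D, F, G, H, I, L, M}.
F is among them, so fast-forward is possible.

Yes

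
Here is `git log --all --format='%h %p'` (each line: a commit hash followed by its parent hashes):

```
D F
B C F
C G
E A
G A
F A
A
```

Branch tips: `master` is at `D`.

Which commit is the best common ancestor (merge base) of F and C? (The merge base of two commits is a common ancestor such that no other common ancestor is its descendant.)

A

Ancestors of F: {A, F}.
Ancestors of C: {A, C, G}.
Common ancestors: {A}.
The only common ancestor is A, so it is the merge base.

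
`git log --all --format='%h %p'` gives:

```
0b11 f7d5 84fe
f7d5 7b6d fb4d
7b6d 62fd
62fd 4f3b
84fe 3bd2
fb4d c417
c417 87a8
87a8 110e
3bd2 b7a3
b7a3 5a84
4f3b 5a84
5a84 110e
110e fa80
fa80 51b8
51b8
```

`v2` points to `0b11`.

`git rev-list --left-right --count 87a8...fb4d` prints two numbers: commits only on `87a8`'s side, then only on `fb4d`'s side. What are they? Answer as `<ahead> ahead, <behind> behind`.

Reachable from 87a8: {110e, 51b8, 87a8, fa80}.
Reachable from fb4d: {110e, 51b8, 87a8, c417, fa80, fb4d}.
Only in 87a8's history (ahead): {} — 0.
Only in fb4d's history (behind): {c417, fb4d} — 2.

0 ahead, 2 behind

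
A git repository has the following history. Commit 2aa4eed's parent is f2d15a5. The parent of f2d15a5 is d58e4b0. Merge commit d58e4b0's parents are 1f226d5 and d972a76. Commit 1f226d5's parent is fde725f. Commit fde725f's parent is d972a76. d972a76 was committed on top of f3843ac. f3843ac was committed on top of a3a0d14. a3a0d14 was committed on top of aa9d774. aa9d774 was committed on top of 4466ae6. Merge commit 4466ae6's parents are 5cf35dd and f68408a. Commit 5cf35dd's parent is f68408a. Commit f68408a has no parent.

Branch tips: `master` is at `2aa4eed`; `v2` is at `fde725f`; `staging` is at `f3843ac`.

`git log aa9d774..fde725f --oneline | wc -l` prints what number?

4

Reachable from fde725f: {4466ae6, 5cf35dd, a3a0d14, aa9d774, d972a76, f3843ac, f68408a, fde725f}.
Reachable from aa9d774: {4466ae6, 5cf35dd, aa9d774, f68408a}.
In fde725f's history but not aa9d774's: {a3a0d14, d972a76, f3843ac, fde725f} — 4 commits.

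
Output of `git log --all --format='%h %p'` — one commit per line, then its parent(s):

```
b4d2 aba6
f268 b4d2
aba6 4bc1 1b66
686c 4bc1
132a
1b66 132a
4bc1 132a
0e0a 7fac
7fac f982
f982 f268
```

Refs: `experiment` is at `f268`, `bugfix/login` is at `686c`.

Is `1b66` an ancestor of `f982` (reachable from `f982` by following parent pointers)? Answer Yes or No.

Yes

Ancestors of f982 (commits reachable by following parents): {132a, 1b66, 4bc1, aba6, b4d2, f268, f982}.
1b66 is in that set, so it is an ancestor of f982.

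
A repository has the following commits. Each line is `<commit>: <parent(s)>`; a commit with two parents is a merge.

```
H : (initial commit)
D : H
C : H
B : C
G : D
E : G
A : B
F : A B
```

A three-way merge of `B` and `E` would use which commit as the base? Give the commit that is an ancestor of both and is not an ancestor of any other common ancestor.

H

Ancestors of B: {B, C, H}.
Ancestors of E: {D, E, G, H}.
Common ancestors: {H}.
The only common ancestor is H, so it is the merge base.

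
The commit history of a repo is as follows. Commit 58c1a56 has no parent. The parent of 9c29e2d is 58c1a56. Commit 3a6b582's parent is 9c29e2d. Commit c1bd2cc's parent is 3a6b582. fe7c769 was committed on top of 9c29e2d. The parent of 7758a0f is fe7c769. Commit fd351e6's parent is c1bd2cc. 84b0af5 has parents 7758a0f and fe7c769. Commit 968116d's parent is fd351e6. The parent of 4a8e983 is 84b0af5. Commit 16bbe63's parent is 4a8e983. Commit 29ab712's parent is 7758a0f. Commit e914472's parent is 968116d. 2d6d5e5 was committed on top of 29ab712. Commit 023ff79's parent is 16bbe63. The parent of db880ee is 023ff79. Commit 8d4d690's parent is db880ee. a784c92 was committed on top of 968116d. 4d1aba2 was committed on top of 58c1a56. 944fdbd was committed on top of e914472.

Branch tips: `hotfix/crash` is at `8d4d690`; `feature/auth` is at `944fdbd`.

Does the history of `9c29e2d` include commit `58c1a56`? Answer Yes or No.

Yes

Ancestors of 9c29e2d (commits reachable by following parents): {58c1a56, 9c29e2d}.
58c1a56 is in that set, so it is an ancestor of 9c29e2d.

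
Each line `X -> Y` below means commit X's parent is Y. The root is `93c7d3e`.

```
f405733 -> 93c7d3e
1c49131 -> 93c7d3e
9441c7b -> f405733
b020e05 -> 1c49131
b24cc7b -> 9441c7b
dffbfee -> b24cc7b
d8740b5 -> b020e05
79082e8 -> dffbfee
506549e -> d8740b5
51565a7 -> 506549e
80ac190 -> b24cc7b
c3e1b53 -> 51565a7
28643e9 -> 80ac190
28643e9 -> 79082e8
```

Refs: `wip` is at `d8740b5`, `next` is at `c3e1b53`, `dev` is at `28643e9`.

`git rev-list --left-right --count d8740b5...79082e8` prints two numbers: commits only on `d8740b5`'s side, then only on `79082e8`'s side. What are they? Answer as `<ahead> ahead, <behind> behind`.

3 ahead, 5 behind

Reachable from d8740b5: {1c49131, 93c7d3e, b020e05, d8740b5}.
Reachable from 79082e8: {79082e8, 93c7d3e, 9441c7b, b24cc7b, dffbfee, f405733}.
Only in d8740b5's history (ahead): {1c49131, b020e05, d8740b5} — 3.
Only in 79082e8's history (behind): {79082e8, 9441c7b, b24cc7b, dffbfee, f405733} — 5.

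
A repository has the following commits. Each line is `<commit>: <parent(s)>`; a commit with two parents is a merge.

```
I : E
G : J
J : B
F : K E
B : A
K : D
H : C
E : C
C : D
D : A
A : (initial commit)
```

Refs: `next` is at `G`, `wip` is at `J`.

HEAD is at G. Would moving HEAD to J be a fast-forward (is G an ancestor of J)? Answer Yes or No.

No

A fast-forward from G to J is possible iff G is an ancestor of J.
Ancestors of J: {A, B, J}.
G is not among them, so fast-forward is not possible.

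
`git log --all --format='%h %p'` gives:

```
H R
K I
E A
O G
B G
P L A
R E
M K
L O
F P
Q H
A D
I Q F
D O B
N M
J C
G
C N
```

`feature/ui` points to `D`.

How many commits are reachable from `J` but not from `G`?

Reachable from J: {A, B, C, D, E, F, G, H, I, J, K, L, M, N, O, P, Q, R}.
Reachable from G: {G}.
In J's history but not G's: {A, B, C, D, E, F, H, I, J, K, L, M, N, O, P, Q, R} — 17 commits.

17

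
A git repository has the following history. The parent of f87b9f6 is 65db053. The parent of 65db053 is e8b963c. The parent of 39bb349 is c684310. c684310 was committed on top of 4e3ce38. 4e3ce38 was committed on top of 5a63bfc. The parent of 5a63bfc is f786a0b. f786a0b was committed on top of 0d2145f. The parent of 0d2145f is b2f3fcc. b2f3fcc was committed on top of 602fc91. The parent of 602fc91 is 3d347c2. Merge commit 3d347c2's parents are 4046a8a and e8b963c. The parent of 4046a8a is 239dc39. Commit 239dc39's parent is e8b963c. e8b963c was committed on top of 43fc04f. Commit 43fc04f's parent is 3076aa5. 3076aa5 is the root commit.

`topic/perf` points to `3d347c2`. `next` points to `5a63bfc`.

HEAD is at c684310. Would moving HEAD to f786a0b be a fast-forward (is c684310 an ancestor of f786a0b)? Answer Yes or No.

No

A fast-forward from c684310 to f786a0b is possible iff c684310 is an ancestor of f786a0b.
Ancestors of f786a0b: {0d2145f, 239dc39, 3076aa5, 3d347c2, 4046a8a, 43fc04f, 602fc91, b2f3fcc, e8b963c, f786a0b}.
c684310 is not among them, so fast-forward is not possible.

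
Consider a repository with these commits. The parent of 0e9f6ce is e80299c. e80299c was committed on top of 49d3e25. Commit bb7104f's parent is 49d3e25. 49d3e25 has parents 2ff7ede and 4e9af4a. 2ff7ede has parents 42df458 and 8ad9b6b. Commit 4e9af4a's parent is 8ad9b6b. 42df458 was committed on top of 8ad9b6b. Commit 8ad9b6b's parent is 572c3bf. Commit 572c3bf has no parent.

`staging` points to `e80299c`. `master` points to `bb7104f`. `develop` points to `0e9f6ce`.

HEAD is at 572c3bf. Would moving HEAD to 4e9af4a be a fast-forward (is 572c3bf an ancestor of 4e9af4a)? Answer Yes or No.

Yes

A fast-forward from 572c3bf to 4e9af4a is possible iff 572c3bf is an ancestor of 4e9af4a.
Ancestors of 4e9af4a: {4e9af4a, 572c3bf, 8ad9b6b}.
572c3bf is among them, so fast-forward is possible.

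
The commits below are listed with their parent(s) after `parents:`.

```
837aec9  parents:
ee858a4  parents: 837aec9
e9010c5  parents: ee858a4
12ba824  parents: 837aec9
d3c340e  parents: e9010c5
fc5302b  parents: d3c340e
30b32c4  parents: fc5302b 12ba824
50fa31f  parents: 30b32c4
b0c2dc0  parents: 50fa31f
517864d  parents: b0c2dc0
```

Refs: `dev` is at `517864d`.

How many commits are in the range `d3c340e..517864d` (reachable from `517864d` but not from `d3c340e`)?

6

Reachable from 517864d: {12ba824, 30b32c4, 50fa31f, 517864d, 837aec9, b0c2dc0, d3c340e, e9010c5, ee858a4, fc5302b}.
Reachable from d3c340e: {837aec9, d3c340e, e9010c5, ee858a4}.
In 517864d's history but not d3c340e's: {12ba824, 30b32c4, 50fa31f, 517864d, b0c2dc0, fc5302b} — 6 commits.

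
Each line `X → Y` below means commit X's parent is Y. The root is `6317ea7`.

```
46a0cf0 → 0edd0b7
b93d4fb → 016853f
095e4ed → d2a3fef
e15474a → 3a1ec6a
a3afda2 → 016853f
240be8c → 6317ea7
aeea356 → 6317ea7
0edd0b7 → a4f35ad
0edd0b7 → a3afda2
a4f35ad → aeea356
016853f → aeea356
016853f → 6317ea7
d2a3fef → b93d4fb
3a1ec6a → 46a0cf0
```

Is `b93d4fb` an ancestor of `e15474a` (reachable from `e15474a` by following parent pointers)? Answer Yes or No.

Ancestors of e15474a: {016853f, 0edd0b7, 3a1ec6a, 46a0cf0, 6317ea7, a3afda2, a4f35ad, aeea356, e15474a}.
b93d4fb is not in that set, so it is not an ancestor of e15474a.

No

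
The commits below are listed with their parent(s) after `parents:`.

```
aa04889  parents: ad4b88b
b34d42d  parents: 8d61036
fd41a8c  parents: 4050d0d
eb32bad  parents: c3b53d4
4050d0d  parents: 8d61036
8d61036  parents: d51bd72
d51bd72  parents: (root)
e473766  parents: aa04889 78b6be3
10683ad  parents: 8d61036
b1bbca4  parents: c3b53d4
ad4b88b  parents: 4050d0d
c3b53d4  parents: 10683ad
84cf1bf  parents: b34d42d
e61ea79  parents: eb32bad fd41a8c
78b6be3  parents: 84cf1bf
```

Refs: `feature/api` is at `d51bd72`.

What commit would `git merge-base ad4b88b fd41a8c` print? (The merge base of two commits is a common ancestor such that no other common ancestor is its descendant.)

4050d0d

Ancestors of ad4b88b: {4050d0d, 8d61036, ad4b88b, d51bd72}.
Ancestors of fd41a8c: {4050d0d, 8d61036, d51bd72, fd41a8c}.
Common ancestors: {4050d0d, 8d61036, d51bd72}.
Among these, 4050d0d is not an ancestor of any other common ancestor — it is the merge base.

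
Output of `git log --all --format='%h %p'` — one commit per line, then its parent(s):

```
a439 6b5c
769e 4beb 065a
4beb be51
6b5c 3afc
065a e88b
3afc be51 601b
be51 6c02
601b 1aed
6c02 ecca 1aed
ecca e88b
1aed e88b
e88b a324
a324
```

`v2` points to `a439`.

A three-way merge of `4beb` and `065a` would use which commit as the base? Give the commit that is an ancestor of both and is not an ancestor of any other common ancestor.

e88b

Ancestors of 4beb: {1aed, 4beb, 6c02, a324, be51, e88b, ecca}.
Ancestors of 065a: {065a, a324, e88b}.
Common ancestors: {a324, e88b}.
Among these, e88b is not an ancestor of any other common ancestor — it is the merge base.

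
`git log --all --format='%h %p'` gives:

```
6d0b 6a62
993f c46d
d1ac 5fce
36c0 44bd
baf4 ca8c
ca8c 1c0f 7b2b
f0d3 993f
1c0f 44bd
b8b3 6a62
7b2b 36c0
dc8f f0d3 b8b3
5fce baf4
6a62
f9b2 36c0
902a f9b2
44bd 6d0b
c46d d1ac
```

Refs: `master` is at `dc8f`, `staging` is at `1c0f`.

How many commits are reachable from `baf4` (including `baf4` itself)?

Walking parent pointers from baf4: reachable set = {1c0f, 36c0, 44bd, 6a62, 6d0b, 7b2b, baf4, ca8c}.
That is 8 commits.

8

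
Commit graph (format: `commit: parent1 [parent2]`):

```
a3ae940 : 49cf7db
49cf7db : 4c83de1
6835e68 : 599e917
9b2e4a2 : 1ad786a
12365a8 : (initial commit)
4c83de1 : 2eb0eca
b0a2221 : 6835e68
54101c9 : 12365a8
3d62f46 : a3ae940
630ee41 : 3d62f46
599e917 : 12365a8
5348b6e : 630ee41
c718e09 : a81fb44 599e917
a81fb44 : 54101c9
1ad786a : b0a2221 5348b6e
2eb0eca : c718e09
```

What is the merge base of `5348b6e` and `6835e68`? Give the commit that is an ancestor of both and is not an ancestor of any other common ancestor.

Ancestors of 5348b6e: {12365a8, 2eb0eca, 3d62f46, 49cf7db, 4c83de1, 5348b6e, 54101c9, 599e917, 630ee41, a3ae940, a81fb44, c718e09}.
Ancestors of 6835e68: {12365a8, 599e917, 6835e68}.
Common ancestors: {12365a8, 599e917}.
Among these, 599e917 is not an ancestor of any other common ancestor — it is the merge base.

599e917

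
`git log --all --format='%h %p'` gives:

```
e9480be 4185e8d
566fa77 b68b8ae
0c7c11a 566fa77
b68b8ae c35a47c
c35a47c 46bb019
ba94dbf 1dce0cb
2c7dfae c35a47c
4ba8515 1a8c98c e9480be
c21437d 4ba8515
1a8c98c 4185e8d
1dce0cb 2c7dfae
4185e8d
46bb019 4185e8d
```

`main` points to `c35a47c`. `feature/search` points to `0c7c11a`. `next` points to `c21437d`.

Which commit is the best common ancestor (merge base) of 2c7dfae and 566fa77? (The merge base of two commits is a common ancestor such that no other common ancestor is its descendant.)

c35a47c

Ancestors of 2c7dfae: {2c7dfae, 4185e8d, 46bb019, c35a47c}.
Ancestors of 566fa77: {4185e8d, 46bb019, 566fa77, b68b8ae, c35a47c}.
Common ancestors: {4185e8d, 46bb019, c35a47c}.
Among these, c35a47c is not an ancestor of any other common ancestor — it is the merge base.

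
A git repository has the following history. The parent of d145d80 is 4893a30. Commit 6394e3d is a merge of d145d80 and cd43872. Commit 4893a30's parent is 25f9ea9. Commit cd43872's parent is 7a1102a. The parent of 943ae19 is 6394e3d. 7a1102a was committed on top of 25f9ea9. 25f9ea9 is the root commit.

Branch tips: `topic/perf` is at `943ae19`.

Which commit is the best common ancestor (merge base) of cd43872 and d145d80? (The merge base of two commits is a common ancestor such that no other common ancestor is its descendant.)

25f9ea9

Ancestors of cd43872: {25f9ea9, 7a1102a, cd43872}.
Ancestors of d145d80: {25f9ea9, 4893a30, d145d80}.
Common ancestors: {25f9ea9}.
The only common ancestor is 25f9ea9, so it is the merge base.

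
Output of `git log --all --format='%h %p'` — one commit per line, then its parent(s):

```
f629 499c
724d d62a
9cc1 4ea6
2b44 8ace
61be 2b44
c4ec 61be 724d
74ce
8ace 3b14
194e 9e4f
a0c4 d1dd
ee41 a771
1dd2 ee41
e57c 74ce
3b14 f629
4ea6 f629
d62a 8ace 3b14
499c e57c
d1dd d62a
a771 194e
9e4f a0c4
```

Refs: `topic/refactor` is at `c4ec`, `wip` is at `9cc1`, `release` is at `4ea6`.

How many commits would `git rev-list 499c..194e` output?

8

Reachable from 194e: {194e, 3b14, 499c, 74ce, 8ace, 9e4f, a0c4, d1dd, d62a, e57c, f629}.
Reachable from 499c: {499c, 74ce, e57c}.
In 194e's history but not 499c's: {194e, 3b14, 8ace, 9e4f, a0c4, d1dd, d62a, f629} — 8 commits.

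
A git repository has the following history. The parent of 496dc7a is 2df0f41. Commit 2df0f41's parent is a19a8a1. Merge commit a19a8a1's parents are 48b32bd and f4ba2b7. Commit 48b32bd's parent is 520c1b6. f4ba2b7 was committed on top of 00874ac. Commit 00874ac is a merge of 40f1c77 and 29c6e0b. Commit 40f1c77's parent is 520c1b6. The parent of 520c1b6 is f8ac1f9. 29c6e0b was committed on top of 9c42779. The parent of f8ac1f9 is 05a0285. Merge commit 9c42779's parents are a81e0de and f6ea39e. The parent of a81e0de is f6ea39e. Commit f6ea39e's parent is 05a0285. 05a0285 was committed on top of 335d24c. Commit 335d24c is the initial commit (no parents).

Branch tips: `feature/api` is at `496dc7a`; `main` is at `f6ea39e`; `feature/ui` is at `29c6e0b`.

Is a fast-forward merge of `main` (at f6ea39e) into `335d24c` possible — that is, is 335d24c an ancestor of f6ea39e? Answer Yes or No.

Yes

A fast-forward from 335d24c to f6ea39e is possible iff 335d24c is an ancestor of f6ea39e.
Ancestors of f6ea39e: {05a0285, 335d24c, f6ea39e}.
335d24c is among them, so fast-forward is possible.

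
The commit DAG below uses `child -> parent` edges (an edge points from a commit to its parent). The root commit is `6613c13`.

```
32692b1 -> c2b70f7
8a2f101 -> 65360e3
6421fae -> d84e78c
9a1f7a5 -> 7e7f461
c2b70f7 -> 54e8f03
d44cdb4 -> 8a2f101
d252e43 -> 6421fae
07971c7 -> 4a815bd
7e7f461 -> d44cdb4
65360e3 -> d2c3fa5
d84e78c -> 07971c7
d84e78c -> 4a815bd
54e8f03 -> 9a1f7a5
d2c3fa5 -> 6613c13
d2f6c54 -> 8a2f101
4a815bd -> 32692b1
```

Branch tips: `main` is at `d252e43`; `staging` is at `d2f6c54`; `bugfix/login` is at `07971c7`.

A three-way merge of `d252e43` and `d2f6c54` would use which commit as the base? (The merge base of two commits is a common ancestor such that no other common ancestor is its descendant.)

8a2f101

Ancestors of d252e43: {07971c7, 32692b1, 4a815bd, 54e8f03, 6421fae, 65360e3, 6613c13, 7e7f461, 8a2f101, 9a1f7a5, c2b70f7, d252e43, d2c3fa5, d44cdb4, d84e78c}.
Ancestors of d2f6c54: {65360e3, 6613c13, 8a2f101, d2c3fa5, d2f6c54}.
Common ancestors: {65360e3, 6613c13, 8a2f101, d2c3fa5}.
Among these, 8a2f101 is not an ancestor of any other common ancestor — it is the merge base.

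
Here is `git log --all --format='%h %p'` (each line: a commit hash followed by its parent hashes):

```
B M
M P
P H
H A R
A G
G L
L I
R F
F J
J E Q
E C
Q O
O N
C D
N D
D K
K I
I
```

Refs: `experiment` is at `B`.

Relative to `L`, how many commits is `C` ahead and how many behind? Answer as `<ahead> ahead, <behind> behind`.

3 ahead, 1 behind

Reachable from C: {C, D, I, K}.
Reachable from L: {I, L}.
Only in C's history (ahead): {C, D, K} — 3.
Only in L's history (behind): {L} — 1.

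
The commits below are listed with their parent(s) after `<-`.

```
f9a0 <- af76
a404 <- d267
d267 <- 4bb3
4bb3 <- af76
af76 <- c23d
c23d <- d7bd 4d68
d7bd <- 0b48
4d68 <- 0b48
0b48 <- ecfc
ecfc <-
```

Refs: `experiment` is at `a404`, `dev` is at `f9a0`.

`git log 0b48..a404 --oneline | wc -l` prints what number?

Reachable from a404: {0b48, 4bb3, 4d68, a404, af76, c23d, d267, d7bd, ecfc}.
Reachable from 0b48: {0b48, ecfc}.
In a404's history but not 0b48's: {4bb3, 4d68, a404, af76, c23d, d267, d7bd} — 7 commits.

7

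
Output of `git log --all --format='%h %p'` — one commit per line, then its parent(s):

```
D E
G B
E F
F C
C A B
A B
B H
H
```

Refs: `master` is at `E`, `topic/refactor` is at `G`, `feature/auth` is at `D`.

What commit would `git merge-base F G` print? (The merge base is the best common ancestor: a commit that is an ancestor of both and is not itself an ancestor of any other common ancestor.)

B

Ancestors of F: {A, B, C, F, H}.
Ancestors of G: {B, G, H}.
Common ancestors: {B, H}.
Among these, B is not an ancestor of any other common ancestor — it is the merge base.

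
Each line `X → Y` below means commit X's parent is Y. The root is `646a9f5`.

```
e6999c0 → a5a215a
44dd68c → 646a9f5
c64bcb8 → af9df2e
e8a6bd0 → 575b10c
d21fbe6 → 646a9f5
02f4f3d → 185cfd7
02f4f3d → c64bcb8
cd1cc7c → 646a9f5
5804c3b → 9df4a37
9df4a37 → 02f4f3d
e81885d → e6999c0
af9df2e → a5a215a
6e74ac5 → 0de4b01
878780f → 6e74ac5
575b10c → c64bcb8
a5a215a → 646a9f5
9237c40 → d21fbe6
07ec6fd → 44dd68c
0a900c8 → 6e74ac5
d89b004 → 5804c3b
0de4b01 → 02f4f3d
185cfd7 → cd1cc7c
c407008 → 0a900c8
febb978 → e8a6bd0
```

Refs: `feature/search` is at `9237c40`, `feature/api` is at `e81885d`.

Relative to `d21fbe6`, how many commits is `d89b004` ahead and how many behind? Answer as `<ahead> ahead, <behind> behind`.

9 ahead, 1 behind

Reachable from d89b004: {02f4f3d, 185cfd7, 5804c3b, 646a9f5, 9df4a37, a5a215a, af9df2e, c64bcb8, cd1cc7c, d89b004}.
Reachable from d21fbe6: {646a9f5, d21fbe6}.
Only in d89b004's history (ahead): {02f4f3d, 185cfd7, 5804c3b, 9df4a37, a5a215a, af9df2e, c64bcb8, cd1cc7c, d89b004} — 9.
Only in d21fbe6's history (behind): {d21fbe6} — 1.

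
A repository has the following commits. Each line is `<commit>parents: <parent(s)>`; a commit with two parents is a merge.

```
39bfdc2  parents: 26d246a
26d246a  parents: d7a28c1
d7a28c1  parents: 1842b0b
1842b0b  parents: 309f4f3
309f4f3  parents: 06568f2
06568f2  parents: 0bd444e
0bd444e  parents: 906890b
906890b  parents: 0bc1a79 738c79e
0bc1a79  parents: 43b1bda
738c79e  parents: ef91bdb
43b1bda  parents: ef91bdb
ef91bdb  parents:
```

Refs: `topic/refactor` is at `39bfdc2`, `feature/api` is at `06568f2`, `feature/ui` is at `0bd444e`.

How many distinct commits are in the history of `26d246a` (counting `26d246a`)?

Walking parent pointers from 26d246a: reachable set = {06568f2, 0bc1a79, 0bd444e, 1842b0b, 26d246a, 309f4f3, 43b1bda, 738c79e, 906890b, d7a28c1, ef91bdb}.
That is 11 commits.

11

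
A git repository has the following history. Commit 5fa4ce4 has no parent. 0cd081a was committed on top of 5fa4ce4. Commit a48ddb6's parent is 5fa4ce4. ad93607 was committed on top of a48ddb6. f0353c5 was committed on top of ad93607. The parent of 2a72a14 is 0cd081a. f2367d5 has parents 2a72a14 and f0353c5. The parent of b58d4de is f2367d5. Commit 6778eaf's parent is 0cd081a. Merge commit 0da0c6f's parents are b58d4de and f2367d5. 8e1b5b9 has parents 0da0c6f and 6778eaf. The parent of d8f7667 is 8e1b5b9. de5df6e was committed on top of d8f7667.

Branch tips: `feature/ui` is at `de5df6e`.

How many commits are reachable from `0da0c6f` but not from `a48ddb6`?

Reachable from 0da0c6f: {0cd081a, 0da0c6f, 2a72a14, 5fa4ce4, a48ddb6, ad93607, b58d4de, f0353c5, f2367d5}.
Reachable from a48ddb6: {5fa4ce4, a48ddb6}.
In 0da0c6f's history but not a48ddb6's: {0cd081a, 0da0c6f, 2a72a14, ad93607, b58d4de, f0353c5, f2367d5} — 7 commits.

7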